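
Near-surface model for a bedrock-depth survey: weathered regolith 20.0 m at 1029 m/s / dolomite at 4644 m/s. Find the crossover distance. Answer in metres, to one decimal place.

θ_c = arcsin(1029/4644) = 12.80°, so cos θ_c = 0.9751 and tᵢ = 2h cos θ_c/V₁ = 0.0379 s.
At crossover x/V₁ = x/V₂ + tᵢ ⇒ x = tᵢ/(1/V₁ − 1/V₂) = 0.03791/(9.7182e-04 − 2.1533e-04) = 50.11 m.

50.1 m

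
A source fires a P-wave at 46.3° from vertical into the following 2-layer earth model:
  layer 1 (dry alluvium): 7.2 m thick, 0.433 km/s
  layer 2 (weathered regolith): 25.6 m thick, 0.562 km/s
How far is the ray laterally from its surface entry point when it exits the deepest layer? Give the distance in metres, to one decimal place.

Ray parameter p = sin 46.3° / 0.433 km/s = 1.6697e+00 s/km.
Layer 1: θ = 46.30°; offset = 7.2·tan 46.30° = 7.534 m.
Layer 2: sin θ = p·0.562 = 0.9384 → θ = 69.78°; offset = 25.6·tan 69.78° = 69.493 m.
Summing the layer offsets gives 77.027 m.

77.0 m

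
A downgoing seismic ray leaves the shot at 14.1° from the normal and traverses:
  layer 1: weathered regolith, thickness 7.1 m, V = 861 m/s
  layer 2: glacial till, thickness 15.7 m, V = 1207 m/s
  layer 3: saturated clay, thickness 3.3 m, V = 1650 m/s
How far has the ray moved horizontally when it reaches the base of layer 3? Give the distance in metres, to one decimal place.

Apply Snell's law at each interface; in layer i the horizontal offset is hᵢ·tan θᵢ.
Layer 1: θ = 14.10°; offset = 7.1·tan 14.10° = 1.783 m.
Layer 2: sin θ = 1207·sin 14.1°/861 = 0.3415, θ = 19.97°; offset = 15.7·tan 19.97° = 5.705 m.
Layer 3: sin θ = 1650·sin 14.1°/861 = 0.4669, θ = 27.83°; offset = 3.3·tan 27.83° = 1.742 m.
Σ offsets = 9.230 m.

9.2 m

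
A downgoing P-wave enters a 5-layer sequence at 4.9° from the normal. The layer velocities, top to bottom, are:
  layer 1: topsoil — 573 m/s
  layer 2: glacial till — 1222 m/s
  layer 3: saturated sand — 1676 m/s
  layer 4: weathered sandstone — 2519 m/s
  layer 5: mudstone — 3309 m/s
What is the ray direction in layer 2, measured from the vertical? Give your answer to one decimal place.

Ray parameter p = sin 4.9° / 573 = 1.4907e-04 s/m.
sin θ_2 = p·V_2 = 1.4907e-04 × 1222 = 0.1822.
θ_2 = 10.50° from the vertical.

10.5°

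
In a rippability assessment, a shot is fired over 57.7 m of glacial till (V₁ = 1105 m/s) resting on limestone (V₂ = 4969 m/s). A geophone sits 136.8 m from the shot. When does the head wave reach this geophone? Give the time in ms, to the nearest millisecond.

t = x/V₂ + 2h·√(V₂²−V₁²)/(V₁V₂).
√(V₂²−V₁²) = √(4969²−1105²) = 4844.6 m/s; delay term = 2·57.7·4844.6/(1105·4969) = 0.10182 s.
t = 136.8/4969 + 0.10182 = 0.12935 s.

129 ms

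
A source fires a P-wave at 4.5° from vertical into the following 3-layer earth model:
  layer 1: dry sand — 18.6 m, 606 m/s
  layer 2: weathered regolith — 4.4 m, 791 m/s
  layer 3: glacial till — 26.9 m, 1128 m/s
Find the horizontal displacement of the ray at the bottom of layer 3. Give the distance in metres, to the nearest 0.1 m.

5.9 m

Apply Snell's law at each interface; in layer i the horizontal offset is hᵢ·tan θᵢ.
Layer 1: θ = 4.50°; offset = 18.6·tan 4.50° = 1.464 m.
Layer 2: sin θ = 791·sin 4.5°/606 = 0.1024, θ = 5.88°; offset = 4.4·tan 5.88° = 0.453 m.
Layer 3: sin θ = 1128·sin 4.5°/606 = 0.1460, θ = 8.40°; offset = 26.9·tan 8.40° = 3.971 m.
Total horizontal offset = 5.888 m.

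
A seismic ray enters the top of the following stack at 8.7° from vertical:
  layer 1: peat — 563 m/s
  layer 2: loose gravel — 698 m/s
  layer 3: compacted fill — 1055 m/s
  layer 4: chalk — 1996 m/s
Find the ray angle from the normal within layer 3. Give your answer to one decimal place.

16.5°

Ray parameter p = sin 8.7° / 563 = 2.6867e-04 s/m.
sin θ_3 = p·V_3 = 2.6867e-04 × 1055 = 0.2834.
θ_3 = arcsin 0.2834 = 16.47°.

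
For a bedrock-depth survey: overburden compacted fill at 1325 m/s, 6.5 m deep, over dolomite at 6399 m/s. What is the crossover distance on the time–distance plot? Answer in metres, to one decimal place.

16.0 m

θ_c = arcsin(1325/6399) = 11.95°, so cos θ_c = 0.9783 and tᵢ = 2h cos θ_c/V₁ = 0.0096 s.
At crossover x/V₁ = x/V₂ + tᵢ ⇒ x = tᵢ/(1/V₁ − 1/V₂) = 0.00960/(7.5472e-04 − 1.5627e-04) = 16.04 m.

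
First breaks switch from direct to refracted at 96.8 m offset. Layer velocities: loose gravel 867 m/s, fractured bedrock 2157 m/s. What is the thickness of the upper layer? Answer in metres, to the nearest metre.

32 m

h = (x_cross/2)·√((V₂−V₁)/(V₂+V₁)).
(V₂−V₁)/(V₂+V₁) = (2157−867)/(2157+867) = 0.4266; √ = 0.6531.
h = (96.8/2)·0.6531 = 31.61 m.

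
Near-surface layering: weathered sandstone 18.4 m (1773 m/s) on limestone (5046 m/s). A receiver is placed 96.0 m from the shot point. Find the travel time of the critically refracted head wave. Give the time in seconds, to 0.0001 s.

θ_c = arcsin(V₁/V₂) = arcsin(1773/5046) = 20.57°, cos θ_c = 0.9362.
Intercept time tᵢ = 2h cos θ_c / V₁ = 2·18.4·0.9362/1773 = 0.01943 s.
t = x/V₂ + tᵢ = 96.0/5046 + 0.01943 = 0.03846 s.

0.0385 s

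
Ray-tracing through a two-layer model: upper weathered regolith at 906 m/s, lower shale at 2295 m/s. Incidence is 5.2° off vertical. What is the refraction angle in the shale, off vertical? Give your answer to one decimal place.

Snell's law: sin θ₂ = (V₂/V₁)·sin θ₁ = (2295/906)·sin 5.2° = 0.2296.
θ₂ = arcsin 0.2296 = 13.27° from the normal.

13.3°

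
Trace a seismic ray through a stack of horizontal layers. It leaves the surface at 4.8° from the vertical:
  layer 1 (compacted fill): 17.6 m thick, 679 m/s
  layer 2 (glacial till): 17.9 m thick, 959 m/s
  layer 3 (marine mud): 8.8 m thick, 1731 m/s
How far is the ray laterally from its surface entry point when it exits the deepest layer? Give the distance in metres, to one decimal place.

Apply Snell's law at each interface; in layer i the horizontal offset is hᵢ·tan θᵢ.
Layer 1: θ = 4.80°; offset = 17.6·tan 4.80° = 1.478 m.
Layer 2: sin θ = 959·sin 4.8°/679 = 0.1182, θ = 6.79°; offset = 17.9·tan 6.79° = 2.130 m.
Layer 3: sin θ = 1731·sin 4.8°/679 = 0.2133, θ = 12.32°; offset = 8.8·tan 12.32° = 1.921 m.
Σ offsets = 5.530 m.

5.5 m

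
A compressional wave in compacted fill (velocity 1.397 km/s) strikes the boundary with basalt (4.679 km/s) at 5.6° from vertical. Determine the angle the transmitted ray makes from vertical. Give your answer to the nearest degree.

sin θ₁/V₁ = sin θ₂/V₂ ⇒ sin θ₂ = 4.679·sin 5.6°/1.397 = 4.679·0.0976/1.397 = 0.3268.
θ₂ = sin⁻¹(0.3268) = 19.08° (from vertical).

19°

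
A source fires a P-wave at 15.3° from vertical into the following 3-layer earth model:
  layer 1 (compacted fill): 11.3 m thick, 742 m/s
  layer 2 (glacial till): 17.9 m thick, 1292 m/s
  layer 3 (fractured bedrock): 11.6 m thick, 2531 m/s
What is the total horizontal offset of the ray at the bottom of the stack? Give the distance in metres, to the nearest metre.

Apply Snell's law at each interface; in layer i the horizontal offset is hᵢ·tan θᵢ.
Layer 1: θ = 15.30°; offset = 11.3·tan 15.30° = 3.091 m.
Layer 2: sin θ = 1292·sin 15.3°/742 = 0.4595, θ = 27.35°; offset = 17.9·tan 27.35° = 9.260 m.
Layer 3: sin θ = 2531·sin 15.3°/742 = 0.9001, θ = 64.17°; offset = 11.6·tan 64.17° = 23.963 m.
Total horizontal offset = 36.314 m.

36 m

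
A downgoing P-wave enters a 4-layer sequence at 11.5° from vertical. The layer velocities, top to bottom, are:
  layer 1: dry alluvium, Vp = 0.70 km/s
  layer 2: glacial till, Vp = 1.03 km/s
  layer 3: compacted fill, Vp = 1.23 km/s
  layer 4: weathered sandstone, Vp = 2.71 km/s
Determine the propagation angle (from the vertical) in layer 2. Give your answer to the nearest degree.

17°

Snell's law across each interface conserves sin θ / V, so sin θ_2 = V_2·sin θ₁/V₁.
sin θ_2 = 1.03 × sin 11.5° / 0.70 = 0.2934.
θ_2 = 17.06° from the vertical.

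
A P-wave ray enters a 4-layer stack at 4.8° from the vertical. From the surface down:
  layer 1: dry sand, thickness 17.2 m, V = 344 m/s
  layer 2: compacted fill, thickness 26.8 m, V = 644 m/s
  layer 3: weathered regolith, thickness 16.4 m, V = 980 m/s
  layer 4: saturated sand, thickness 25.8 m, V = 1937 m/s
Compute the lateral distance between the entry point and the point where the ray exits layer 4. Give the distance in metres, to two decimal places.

23.50 m

p = sin θ₁/V₁ = sin 4.8°/344 = 2.4325e-04 s/m is conserved through the stack.
Layer 1: θ = 4.80°; offset = 17.2·tan 4.80° = 1.4443 m.
Layer 2: sin θ = p·644 = 0.1567 → θ = 9.01°; offset = 26.8·tan 9.01° = 4.2508 m.
Layer 3: sin θ = p·980 = 0.2384 → θ = 13.79°; offset = 16.4·tan 13.79° = 4.0256 m.
Layer 4: sin θ = p·1937 = 0.4712 → θ = 28.11°; offset = 25.8·tan 28.11° = 13.7820 m.
Summing the layer offsets gives 23.5027 m.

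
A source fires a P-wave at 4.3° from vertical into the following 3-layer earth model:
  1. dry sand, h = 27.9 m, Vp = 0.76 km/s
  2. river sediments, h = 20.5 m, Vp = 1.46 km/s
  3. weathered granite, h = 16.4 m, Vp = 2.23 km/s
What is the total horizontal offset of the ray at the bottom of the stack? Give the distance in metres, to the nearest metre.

Apply Snell's law at each interface; in layer i the horizontal offset is hᵢ·tan θᵢ.
Layer 1: θ = 4.30°; offset = 27.9·tan 4.30° = 2.098 m.
Layer 2: sin θ = 1.46·sin 4.3°/0.76 = 0.1440, θ = 8.28°; offset = 20.5·tan 8.28° = 2.984 m.
Layer 3: sin θ = 2.23·sin 4.3°/0.76 = 0.2200, θ = 12.71°; offset = 16.4·tan 12.71° = 3.699 m.
Σ offsets = 8.780 m.

9 m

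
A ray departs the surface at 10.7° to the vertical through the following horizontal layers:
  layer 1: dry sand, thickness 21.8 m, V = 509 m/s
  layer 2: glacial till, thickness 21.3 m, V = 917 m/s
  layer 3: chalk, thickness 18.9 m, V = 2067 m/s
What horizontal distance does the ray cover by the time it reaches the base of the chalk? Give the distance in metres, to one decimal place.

33.4 m

Apply Snell's law at each interface; in layer i the horizontal offset is hᵢ·tan θᵢ.
Layer 1: θ = 10.70°; offset = 21.8·tan 10.70° = 4.119 m.
Layer 2: sin θ = 917·sin 10.7°/509 = 0.3345, θ = 19.54°; offset = 21.3·tan 19.54° = 7.560 m.
Layer 3: sin θ = 2067·sin 10.7°/509 = 0.7540, θ = 48.94°; offset = 18.9·tan 48.94° = 21.693 m.
Total horizontal offset = 33.372 m.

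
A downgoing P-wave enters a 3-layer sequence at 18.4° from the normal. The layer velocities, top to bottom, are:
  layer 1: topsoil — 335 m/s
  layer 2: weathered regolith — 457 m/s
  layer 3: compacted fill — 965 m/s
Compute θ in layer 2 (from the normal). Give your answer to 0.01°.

Snell's law across each interface conserves sin θ / V, so sin θ_2 = V_2·sin θ₁/V₁.
sin θ_2 = 457 × sin 18.4° / 335 = 0.4306.
θ_2 = 25.51° from the vertical.

25.51°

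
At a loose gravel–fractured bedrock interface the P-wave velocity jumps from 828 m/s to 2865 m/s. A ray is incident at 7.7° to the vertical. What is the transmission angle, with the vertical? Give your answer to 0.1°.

sin θ₁/V₁ = sin θ₂/V₂ ⇒ sin θ₂ = 2865·sin 7.7°/828 = 2865·0.1340/828 = 0.4636.
θ₂ = arcsin 0.4636 = 27.62° from the normal.

27.6°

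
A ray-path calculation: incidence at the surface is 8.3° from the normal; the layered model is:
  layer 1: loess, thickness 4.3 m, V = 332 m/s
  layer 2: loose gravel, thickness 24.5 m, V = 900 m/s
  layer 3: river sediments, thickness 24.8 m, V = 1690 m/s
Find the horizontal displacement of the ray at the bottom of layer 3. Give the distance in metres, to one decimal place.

Ray parameter p = sin 8.3° / 332 m/s = 4.3481e-04 s/m.
Layer 1: θ = 8.30°; offset = 4.3·tan 8.30° = 0.627 m.
Layer 2: sin θ = p·900 = 0.3913 → θ = 23.04°; offset = 24.5·tan 23.04° = 10.418 m.
Layer 3: sin θ = p·1690 = 0.7348 → θ = 47.29°; offset = 24.8·tan 47.29° = 26.868 m.
Summing the layer offsets gives 37.914 m.

37.9 m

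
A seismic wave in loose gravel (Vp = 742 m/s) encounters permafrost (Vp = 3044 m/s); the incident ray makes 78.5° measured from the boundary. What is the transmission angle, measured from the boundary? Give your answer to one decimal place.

Angle from the normal: 90° − 78.5° = 11.5°.
sin θ₁/V₁ = sin θ₂/V₂ ⇒ sin θ₂ = 3044·sin 11.5°/742 = 3044·0.1994/742 = 0.8179.
θ₂ = arcsin 0.8179 = 54.87° from the normal.
From the interface: 90° − 54.87° = 35.13°.

35.1°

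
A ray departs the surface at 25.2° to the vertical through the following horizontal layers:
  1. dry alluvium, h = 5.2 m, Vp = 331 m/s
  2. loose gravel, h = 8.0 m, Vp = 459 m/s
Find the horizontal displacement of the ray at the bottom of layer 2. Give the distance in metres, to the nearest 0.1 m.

8.3 m

p = sin θ₁/V₁ = sin 25.2°/331 = 1.2863e-03 s/m is conserved through the stack.
Layer 1: θ = 25.20°; offset = 5.2·tan 25.20° = 2.447 m.
Layer 2: sin θ = p·459 = 0.5904 → θ = 36.19°; offset = 8.0·tan 36.19° = 5.852 m.
Σ offsets = 8.299 m.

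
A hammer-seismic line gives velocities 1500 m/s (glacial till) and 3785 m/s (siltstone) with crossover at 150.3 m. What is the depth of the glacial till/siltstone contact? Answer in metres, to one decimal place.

49.4 m

h = (x_cross/2)·√((V₂−V₁)/(V₂+V₁)).
(V₂−V₁)/(V₂+V₁) = (3785−1500)/(3785+1500) = 0.4324; √ = 0.6575.
h = (150.3/2)·0.6575 = 49.41 m.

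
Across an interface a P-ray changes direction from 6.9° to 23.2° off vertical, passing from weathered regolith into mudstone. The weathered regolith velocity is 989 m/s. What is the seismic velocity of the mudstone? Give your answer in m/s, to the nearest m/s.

3243 m/s

Snell's law: sin 6.9°/V₁ = sin 23.2°/V₂.
V₂ = V₁·sin 23.2°/sin 6.9° = 989 × 3.2791 = 3243.04 m/s.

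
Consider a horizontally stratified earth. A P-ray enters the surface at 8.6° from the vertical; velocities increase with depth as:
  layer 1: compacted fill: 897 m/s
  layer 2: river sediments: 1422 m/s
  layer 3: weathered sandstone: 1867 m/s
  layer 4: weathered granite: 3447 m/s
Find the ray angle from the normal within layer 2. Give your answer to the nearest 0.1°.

Snell's law across each interface conserves sin θ / V, so sin θ_2 = V_2·sin θ₁/V₁.
sin θ_2 = 1422 × sin 8.6° / 897 = 0.2371.
θ_2 = arcsin 0.2371 = 13.71°.

13.7°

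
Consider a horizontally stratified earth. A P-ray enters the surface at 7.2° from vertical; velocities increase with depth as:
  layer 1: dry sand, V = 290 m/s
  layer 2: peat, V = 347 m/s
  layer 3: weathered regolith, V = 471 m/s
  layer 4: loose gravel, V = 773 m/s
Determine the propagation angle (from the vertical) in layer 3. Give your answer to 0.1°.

Ray parameter p = sin 7.2° / 290 = 4.3218e-04 s/m.
sin θ_3 = p·V_3 = 4.3218e-04 × 471 = 0.2036.
θ_3 = 11.75° from the vertical.

11.7°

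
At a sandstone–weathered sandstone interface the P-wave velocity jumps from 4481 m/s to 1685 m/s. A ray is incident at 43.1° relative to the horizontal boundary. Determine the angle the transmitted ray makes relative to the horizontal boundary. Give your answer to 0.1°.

Angle from the normal: 90° − 43.1° = 46.9°.
sin θ₁/V₁ = sin θ₂/V₂ ⇒ sin θ₂ = 1685·sin 46.9°/4481 = 1685·0.7302/4481 = 0.2746.
θ₂ = arcsin 0.2746 = 15.94° from the normal.
From the interface: 90° − 15.94° = 74.06°.

74.1°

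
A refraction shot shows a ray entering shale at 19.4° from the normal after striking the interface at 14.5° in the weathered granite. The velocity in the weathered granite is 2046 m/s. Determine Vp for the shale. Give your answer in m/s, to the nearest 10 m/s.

2710 m/s

Snell's law: sin 14.5°/V₁ = sin 19.4°/V₂.
V₂ = V₁·sin 19.4°/sin 14.5° = 2046 × 1.3266 = 2714.28 m/s.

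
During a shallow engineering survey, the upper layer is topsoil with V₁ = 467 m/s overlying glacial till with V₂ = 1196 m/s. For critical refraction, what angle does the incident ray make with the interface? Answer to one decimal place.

At critical incidence the refracted ray runs along the interface (θ₂ = 90°), so sin θ_c = V₁/V₂.
θ_c = arcsin(467/1196) = arcsin 0.3905 = 22.98°.
Measured from the interface: 90° − 22.98° = 67.02°.

67.0°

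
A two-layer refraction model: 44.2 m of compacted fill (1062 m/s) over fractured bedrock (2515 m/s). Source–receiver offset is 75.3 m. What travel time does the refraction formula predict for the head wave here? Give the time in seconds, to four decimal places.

θ_c = arcsin(V₁/V₂) = arcsin(1062/2515) = 24.98°, cos θ_c = 0.9065.
Intercept time tᵢ = 2h cos θ_c / V₁ = 2·44.2·0.9065/1062 = 0.07545 s.
t = x/V₂ + tᵢ = 75.3/2515 + 0.07545 = 0.10539 s.

0.1054 s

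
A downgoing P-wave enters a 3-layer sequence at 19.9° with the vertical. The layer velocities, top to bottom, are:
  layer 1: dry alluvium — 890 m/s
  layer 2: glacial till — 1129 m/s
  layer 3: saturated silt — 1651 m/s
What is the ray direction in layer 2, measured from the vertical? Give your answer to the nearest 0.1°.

25.6°

Snell's law across each interface conserves sin θ / V, so sin θ_2 = V_2·sin θ₁/V₁.
sin θ_2 = 1129 × sin 19.9° / 890 = 0.4318.
θ_2 = arcsin 0.4318 = 25.58°.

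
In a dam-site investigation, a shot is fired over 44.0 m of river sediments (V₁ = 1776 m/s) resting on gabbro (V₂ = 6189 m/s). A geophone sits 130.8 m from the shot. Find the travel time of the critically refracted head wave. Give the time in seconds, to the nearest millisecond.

θ_c = arcsin(V₁/V₂) = arcsin(1776/6189) = 16.68°, cos θ_c = 0.9579.
Intercept time tᵢ = 2h cos θ_c / V₁ = 2·44.0·0.9579/1776 = 0.04747 s.
t = x/V₂ + tᵢ = 130.8/6189 + 0.04747 = 0.06860 s.

0.069 s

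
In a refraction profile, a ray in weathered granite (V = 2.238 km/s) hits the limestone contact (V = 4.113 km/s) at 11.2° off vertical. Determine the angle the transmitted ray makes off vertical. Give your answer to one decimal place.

20.9°

Snell's law: sin θ₂ = (V₂/V₁)·sin θ₁ = (4.113/2.238)·sin 11.2° = 0.3570.
θ₂ = sin⁻¹(0.3570) = 20.91° (from vertical).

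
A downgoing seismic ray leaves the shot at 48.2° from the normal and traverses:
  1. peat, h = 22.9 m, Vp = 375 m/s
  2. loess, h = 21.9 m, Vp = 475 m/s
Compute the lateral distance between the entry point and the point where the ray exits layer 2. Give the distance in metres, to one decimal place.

88.4 m

Apply Snell's law at each interface; in layer i the horizontal offset is hᵢ·tan θᵢ.
Layer 1: θ = 48.20°; offset = 22.9·tan 48.20° = 25.612 m.
Layer 2: sin θ = 475·sin 48.2°/375 = 0.9443, θ = 70.78°; offset = 21.9·tan 70.78° = 62.823 m.
Σ offsets = 88.435 m.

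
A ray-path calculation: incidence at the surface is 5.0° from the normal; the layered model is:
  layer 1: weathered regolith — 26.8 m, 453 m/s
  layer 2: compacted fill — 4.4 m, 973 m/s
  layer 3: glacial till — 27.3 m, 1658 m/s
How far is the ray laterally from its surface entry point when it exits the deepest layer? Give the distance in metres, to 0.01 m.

12.37 m

p = sin θ₁/V₁ = sin 5.0°/453 = 1.9240e-04 s/m is conserved through the stack.
Layer 1: θ = 5.00°; offset = 26.8·tan 5.00° = 2.3447 m.
Layer 2: sin θ = p·973 = 0.1872 → θ = 10.79°; offset = 4.4·tan 10.79° = 0.8385 m.
Layer 3: sin θ = p·1658 = 0.3190 → θ = 18.60°; offset = 27.3·tan 18.60° = 9.1886 m.
Total horizontal offset = 12.3718 m.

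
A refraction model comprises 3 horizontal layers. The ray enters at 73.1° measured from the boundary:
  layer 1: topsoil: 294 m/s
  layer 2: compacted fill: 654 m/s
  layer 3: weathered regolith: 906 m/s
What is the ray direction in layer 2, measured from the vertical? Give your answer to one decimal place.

40.3°

From the normal: θ₁ = 90° − 73.1° = 16.9°.
Snell's law across each interface conserves sin θ / V, so sin θ_2 = V_2·sin θ₁/V₁.
sin θ_2 = 654 × sin 16.9° / 294 = 0.6467.
θ_2 = 40.29° from the vertical.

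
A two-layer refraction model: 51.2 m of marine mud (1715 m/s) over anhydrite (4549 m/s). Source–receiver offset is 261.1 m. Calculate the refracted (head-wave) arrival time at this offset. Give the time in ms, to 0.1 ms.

θ_c = arcsin(V₁/V₂) = arcsin(1715/4549) = 22.15°, cos θ_c = 0.9262.
Intercept time tᵢ = 2h cos θ_c / V₁ = 2·51.2·0.9262/1715 = 0.05530 s.
t = x/V₂ + tᵢ = 261.1/4549 + 0.05530 = 0.11270 s.

112.7 ms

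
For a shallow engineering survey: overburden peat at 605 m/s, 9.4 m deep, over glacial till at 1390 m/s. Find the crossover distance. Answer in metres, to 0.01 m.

θ_c = arcsin(605/1390) = 25.80°, so cos θ_c = 0.9003 and tᵢ = 2h cos θ_c/V₁ = 0.0280 s.
At crossover x/V₁ = x/V₂ + tᵢ ⇒ x = tᵢ/(1/V₁ − 1/V₂) = 0.02798/(1.6529e-03 − 7.1942e-04) = 29.97 m.

29.97 m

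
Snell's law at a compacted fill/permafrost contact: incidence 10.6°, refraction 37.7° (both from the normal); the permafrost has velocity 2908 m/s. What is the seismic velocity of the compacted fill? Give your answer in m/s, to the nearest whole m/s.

875 m/s

Snell's law: sin 10.6°/V₁ = sin 37.7°/V₂.
V₁ = V₂·sin 10.6°/sin 37.7° = 2908 × 0.3008 = 874.75 m/s.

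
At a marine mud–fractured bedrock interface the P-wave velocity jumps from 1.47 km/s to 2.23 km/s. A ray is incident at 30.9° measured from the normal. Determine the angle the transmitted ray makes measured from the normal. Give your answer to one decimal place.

sin θ₁/V₁ = sin θ₂/V₂ ⇒ sin θ₂ = 2.23·sin 30.9°/1.47 = 2.23·0.5135/1.47 = 0.7790.
θ₂ = arcsin 0.7790 = 51.17° from the normal.

51.2°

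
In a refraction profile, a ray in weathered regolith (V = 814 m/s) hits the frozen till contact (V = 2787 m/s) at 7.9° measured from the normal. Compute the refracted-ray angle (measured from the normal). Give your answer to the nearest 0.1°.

sin θ₁/V₁ = sin θ₂/V₂ ⇒ sin θ₂ = 2787·sin 7.9°/814 = 2787·0.1374/814 = 0.4706.
θ₂ = sin⁻¹(0.4706) = 28.07° (from vertical).

28.1°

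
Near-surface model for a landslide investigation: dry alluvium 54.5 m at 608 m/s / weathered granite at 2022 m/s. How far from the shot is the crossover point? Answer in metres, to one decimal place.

148.7 m

x_cross = 2h·√((V₂+V₁)/(V₂−V₁)).
(V₂+V₁)/(V₂−V₁) = (2022+608)/(2022−608) = 1.8600; √ = 1.3638.
x_cross = 2·54.5·1.3638 = 148.66 m.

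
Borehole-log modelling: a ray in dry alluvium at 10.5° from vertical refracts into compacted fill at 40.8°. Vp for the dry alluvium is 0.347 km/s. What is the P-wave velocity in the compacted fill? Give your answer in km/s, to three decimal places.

sin 10.5° = 0.1822; sin 40.8° = 0.6534.
V₂ = V₁·(sin θ₂/sin θ₁) = 0.347·(0.6534/0.1822) = 1.244 km/s.

1.244 km/s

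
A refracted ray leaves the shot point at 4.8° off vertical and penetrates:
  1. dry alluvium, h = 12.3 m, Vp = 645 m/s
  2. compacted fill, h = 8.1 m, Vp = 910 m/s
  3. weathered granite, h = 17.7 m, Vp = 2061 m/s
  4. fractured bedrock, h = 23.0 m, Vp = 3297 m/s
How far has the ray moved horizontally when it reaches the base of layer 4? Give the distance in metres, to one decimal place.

Apply Snell's law at each interface; in layer i the horizontal offset is hᵢ·tan θᵢ.
Layer 1: θ = 4.80°; offset = 12.3·tan 4.80° = 1.033 m.
Layer 2: sin θ = 910·sin 4.8°/645 = 0.1181, θ = 6.78°; offset = 8.1·tan 6.78° = 0.963 m.
Layer 3: sin θ = 2061·sin 4.8°/645 = 0.2674, θ = 15.51°; offset = 17.7·tan 15.51° = 4.911 m.
Layer 4: sin θ = 3297·sin 4.8°/645 = 0.4277, θ = 25.32°; offset = 23.0·tan 25.32° = 10.884 m.
Total horizontal offset = 17.791 m.

17.8 m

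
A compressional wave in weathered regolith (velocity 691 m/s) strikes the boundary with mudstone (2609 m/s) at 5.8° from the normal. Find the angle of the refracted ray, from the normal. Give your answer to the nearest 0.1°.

22.4°

sin θ₁/V₁ = sin θ₂/V₂ ⇒ sin θ₂ = 2609·sin 5.8°/691 = 2609·0.1011/691 = 0.3816.
θ₂ = arcsin 0.3816 = 22.43° from the normal.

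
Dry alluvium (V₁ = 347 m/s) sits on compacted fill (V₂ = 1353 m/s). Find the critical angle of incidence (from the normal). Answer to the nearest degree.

At critical incidence the refracted ray runs along the interface (θ₂ = 90°), so sin θ_c = V₁/V₂.
θ_c = arcsin(347/1353) = arcsin 0.2565 = 14.86°.

15°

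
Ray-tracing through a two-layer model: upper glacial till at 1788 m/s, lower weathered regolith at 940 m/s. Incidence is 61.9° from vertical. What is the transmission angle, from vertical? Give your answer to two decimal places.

Snell's law: sin θ₂ = (V₂/V₁)·sin θ₁ = (940/1788)·sin 61.9° = 0.4638.
θ₂ = sin⁻¹(0.4638) = 27.63° (from vertical).

27.63°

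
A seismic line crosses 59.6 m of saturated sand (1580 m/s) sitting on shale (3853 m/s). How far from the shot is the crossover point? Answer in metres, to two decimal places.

184.29 m

θ_c = arcsin(1580/3853) = 24.21°, so cos θ_c = 0.9121 and tᵢ = 2h cos θ_c/V₁ = 0.0688 s.
At crossover x/V₁ = x/V₂ + tᵢ ⇒ x = tᵢ/(1/V₁ − 1/V₂) = 0.06881/(6.3291e-04 − 2.5954e-04) = 184.29 m.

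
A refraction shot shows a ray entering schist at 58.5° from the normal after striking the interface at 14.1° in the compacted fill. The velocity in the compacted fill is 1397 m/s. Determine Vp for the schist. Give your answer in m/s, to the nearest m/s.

Snell's law: sin 14.1°/V₁ = sin 58.5°/V₂.
V₂ = V₁·sin 58.5°/sin 14.1° = 1397 × 3.4999 = 4889.43 m/s.

4889 m/s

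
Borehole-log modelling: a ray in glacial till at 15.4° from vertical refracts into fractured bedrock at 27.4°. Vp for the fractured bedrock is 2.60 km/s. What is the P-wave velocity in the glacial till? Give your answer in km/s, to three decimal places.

Snell's law: sin 15.4°/V₁ = sin 27.4°/V₂.
V₁ = V₂·sin 15.4°/sin 27.4° = 2.60 × 0.5770 = 1.500 km/s.

1.500 km/s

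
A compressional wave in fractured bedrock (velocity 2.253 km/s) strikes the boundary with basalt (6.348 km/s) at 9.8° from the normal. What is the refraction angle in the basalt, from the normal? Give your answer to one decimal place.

sin θ₁/V₁ = sin θ₂/V₂ ⇒ sin θ₂ = 6.348·sin 9.8°/2.253 = 6.348·0.1702/2.253 = 0.4796.
θ₂ = arcsin 0.4796 = 28.66° from the normal.

28.7°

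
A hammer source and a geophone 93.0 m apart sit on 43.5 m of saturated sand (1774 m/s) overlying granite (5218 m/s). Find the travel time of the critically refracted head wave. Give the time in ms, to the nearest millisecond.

64 ms

θ_c = arcsin(V₁/V₂) = arcsin(1774/5218) = 19.88°, cos θ_c = 0.9404.
Intercept time tᵢ = 2h cos θ_c / V₁ = 2·43.5·0.9404/1774 = 0.04612 s.
t = x/V₂ + tᵢ = 93.0/5218 + 0.04612 = 0.06394 s.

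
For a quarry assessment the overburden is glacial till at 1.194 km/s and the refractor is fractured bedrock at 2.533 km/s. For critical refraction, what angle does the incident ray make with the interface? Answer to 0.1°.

61.9°

At critical incidence the refracted ray runs along the interface (θ₂ = 90°), so sin θ_c = V₁/V₂.
θ_c = arcsin(1.194/2.533) = arcsin 0.4714 = 28.12°.
Measured from the interface: 90° − 28.12° = 61.88°.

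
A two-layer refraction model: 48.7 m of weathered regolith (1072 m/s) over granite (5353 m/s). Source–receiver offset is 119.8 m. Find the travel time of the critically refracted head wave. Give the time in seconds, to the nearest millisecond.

t = x/V₂ + 2h·√(V₂²−V₁²)/(V₁V₂).
√(V₂²−V₁²) = √(5353²−1072²) = 5244.6 m/s; delay term = 2·48.7·5244.6/(1072·5353) = 0.08902 s.
t = 119.8/5353 + 0.08902 = 0.11140 s.

0.111 s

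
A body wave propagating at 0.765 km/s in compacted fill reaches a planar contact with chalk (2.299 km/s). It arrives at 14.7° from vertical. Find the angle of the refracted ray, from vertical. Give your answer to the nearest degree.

50°

Snell's law: sin θ₂ = (V₂/V₁)·sin θ₁ = (2.299/0.765)·sin 14.7° = 0.7626.
θ₂ = arcsin 0.7626 = 49.69° from the normal.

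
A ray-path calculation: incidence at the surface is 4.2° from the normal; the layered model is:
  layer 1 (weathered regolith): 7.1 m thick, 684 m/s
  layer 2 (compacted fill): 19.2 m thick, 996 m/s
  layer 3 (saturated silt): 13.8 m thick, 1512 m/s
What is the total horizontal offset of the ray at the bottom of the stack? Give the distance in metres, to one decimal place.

p = sin θ₁/V₁ = sin 4.2°/684 = 1.0707e-04 s/m is conserved through the stack.
Layer 1: θ = 4.20°; offset = 7.1·tan 4.20° = 0.521 m.
Layer 2: sin θ = p·996 = 0.1066 → θ = 6.12°; offset = 19.2·tan 6.12° = 2.059 m.
Layer 3: sin θ = p·1512 = 0.1619 → θ = 9.32°; offset = 13.8·tan 9.32° = 2.264 m.
Total horizontal offset = 4.845 m.

4.8 m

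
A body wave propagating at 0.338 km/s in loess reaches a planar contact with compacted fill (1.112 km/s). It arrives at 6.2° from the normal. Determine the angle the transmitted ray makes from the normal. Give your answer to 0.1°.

Snell's law: sin θ₂ = (V₂/V₁)·sin θ₁ = (1.112/0.338)·sin 6.2° = 0.3553.
θ₂ = arcsin 0.3553 = 20.81° from the normal.

20.8°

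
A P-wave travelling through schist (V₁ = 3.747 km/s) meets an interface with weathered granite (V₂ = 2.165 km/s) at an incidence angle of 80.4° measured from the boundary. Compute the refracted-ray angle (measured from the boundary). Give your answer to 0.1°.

Convert to the normal: θ₁ = 90° − 80.4° = 9.6°.
sin θ₁/V₁ = sin θ₂/V₂ ⇒ sin θ₂ = 2.165·sin 9.6°/3.747 = 2.165·0.1668/3.747 = 0.0964.
θ₂ = arcsin 0.0964 = 5.53° from the normal.
From the interface: 90° − 5.53° = 84.47°.

84.5°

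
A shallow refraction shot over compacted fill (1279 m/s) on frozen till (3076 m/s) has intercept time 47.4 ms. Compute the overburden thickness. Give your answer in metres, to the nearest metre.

33 m

h = tᵢ·V₁·V₂ / (2·√(V₂²−V₁²)).
√(V₂²−V₁²) = √(3076² − 1279²) = 2797.5 m/s.
h = 0.0474 s × 1279 × 3076 / (2 × 2797.5) = 33.33 m.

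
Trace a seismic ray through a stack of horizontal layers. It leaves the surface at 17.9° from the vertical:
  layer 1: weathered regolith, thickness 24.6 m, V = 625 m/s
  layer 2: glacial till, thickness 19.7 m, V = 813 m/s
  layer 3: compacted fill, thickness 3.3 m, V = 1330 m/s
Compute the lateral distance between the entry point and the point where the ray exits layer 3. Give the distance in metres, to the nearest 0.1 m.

19.4 m

Ray parameter p = sin 17.9° / 625 m/s = 4.9177e-04 s/m.
Layer 1: θ = 17.90°; offset = 24.6·tan 17.90° = 7.946 m.
Layer 2: sin θ = p·813 = 0.3998 → θ = 23.57°; offset = 19.7·tan 23.57° = 8.593 m.
Layer 3: sin θ = p·1330 = 0.6541 → θ = 40.85°; offset = 3.3·tan 40.85° = 2.853 m.
Σ offsets = 19.392 m.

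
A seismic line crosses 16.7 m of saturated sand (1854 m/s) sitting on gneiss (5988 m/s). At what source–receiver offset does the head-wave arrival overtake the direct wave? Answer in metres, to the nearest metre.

θ_c = arcsin(1854/5988) = 18.04°, so cos θ_c = 0.9509 and tᵢ = 2h cos θ_c/V₁ = 0.0171 s.
At crossover x/V₁ = x/V₂ + tᵢ ⇒ x = tᵢ/(1/V₁ − 1/V₂) = 0.01713/(5.3937e-04 − 1.6700e-04) = 46.00 m.

46 m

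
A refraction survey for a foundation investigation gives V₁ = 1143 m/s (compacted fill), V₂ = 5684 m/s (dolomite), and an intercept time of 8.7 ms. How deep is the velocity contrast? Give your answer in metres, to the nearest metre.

h = tᵢ·V₁·V₂ / (2·√(V₂²−V₁²)).
√(V₂²−V₁²) = √(5684² − 1143²) = 5567.9 m/s.
h = 0.0087 s × 1143 × 5684 / (2 × 5567.9) = 5.08 m.

5 m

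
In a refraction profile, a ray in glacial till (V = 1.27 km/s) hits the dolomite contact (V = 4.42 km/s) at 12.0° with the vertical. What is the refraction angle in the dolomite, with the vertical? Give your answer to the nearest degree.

Snell's law: sin θ₂ = (V₂/V₁)·sin θ₁ = (4.42/1.27)·sin 12.0° = 0.7236.
θ₂ = arcsin 0.7236 = 46.35° from the normal.

46°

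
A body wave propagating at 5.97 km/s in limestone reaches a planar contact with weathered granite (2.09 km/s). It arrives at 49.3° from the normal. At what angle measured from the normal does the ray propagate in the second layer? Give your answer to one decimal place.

sin θ₁/V₁ = sin θ₂/V₂ ⇒ sin θ₂ = 2.09·sin 49.3°/5.97 = 2.09·0.7581/5.97 = 0.2654.
θ₂ = sin⁻¹(0.2654) = 15.39° (from vertical).

15.4°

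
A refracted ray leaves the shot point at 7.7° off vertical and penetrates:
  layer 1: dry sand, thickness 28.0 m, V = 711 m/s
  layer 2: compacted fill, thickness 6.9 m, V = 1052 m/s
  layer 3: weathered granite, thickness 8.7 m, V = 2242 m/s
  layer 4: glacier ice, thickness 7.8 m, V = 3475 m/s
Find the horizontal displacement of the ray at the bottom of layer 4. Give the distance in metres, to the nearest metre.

Ray parameter p = sin 7.7° / 711 m/s = 1.8845e-04 s/m.
Layer 1: θ = 7.70°; offset = 28.0·tan 7.70° = 3.786 m.
Layer 2: sin θ = p·1052 = 0.1982 → θ = 11.43°; offset = 6.9·tan 11.43° = 1.396 m.
Layer 3: sin θ = p·2242 = 0.4225 → θ = 24.99°; offset = 8.7·tan 24.99° = 4.055 m.
Layer 4: sin θ = p·3475 = 0.6549 → θ = 40.91°; offset = 7.8·tan 40.91° = 6.759 m.
Summing the layer offsets gives 15.995 m.

16 m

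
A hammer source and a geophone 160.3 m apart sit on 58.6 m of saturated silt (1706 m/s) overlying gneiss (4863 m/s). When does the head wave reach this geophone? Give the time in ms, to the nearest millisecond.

t = x/V₂ + 2h·√(V₂²−V₁²)/(V₁V₂).
√(V₂²−V₁²) = √(4863²−1706²) = 4553.9 m/s; delay term = 2·58.6·4553.9/(1706·4863) = 0.06433 s.
t = 160.3/4863 + 0.06433 = 0.09730 s.

97 ms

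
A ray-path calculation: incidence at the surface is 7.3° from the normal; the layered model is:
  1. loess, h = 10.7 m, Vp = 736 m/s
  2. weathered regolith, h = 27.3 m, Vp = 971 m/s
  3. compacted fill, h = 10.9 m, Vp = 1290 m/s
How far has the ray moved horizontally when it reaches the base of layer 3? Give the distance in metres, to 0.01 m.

Apply Snell's law at each interface; in layer i the horizontal offset is hᵢ·tan θᵢ.
Layer 1: θ = 7.30°; offset = 10.7·tan 7.30° = 1.3707 m.
Layer 2: sin θ = 971·sin 7.3°/736 = 0.1676, θ = 9.65°; offset = 27.3·tan 9.65° = 4.6421 m.
Layer 3: sin θ = 1290·sin 7.3°/736 = 0.2227, θ = 12.87°; offset = 10.9·tan 12.87° = 2.4901 m.
Σ offsets = 8.5029 m.

8.50 m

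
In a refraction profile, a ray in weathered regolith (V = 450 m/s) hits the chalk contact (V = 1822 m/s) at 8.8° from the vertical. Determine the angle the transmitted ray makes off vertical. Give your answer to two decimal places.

Snell's law: sin θ₂ = (V₂/V₁)·sin θ₁ = (1822/450)·sin 8.8° = 0.6194.
θ₂ = sin⁻¹(0.6194) = 38.27° (from vertical).

38.27°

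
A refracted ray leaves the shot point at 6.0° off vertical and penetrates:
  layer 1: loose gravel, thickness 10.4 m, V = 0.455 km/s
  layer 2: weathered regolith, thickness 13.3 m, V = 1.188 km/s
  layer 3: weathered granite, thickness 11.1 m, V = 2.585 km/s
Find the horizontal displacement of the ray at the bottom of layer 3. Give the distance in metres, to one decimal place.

Apply Snell's law at each interface; in layer i the horizontal offset is hᵢ·tan θᵢ.
Layer 1: θ = 6.00°; offset = 10.4·tan 6.00° = 1.093 m.
Layer 2: sin θ = 1.188·sin 6.0°/0.455 = 0.2729, θ = 15.84°; offset = 13.3·tan 15.84° = 3.773 m.
Layer 3: sin θ = 2.585·sin 6.0°/0.455 = 0.5939, θ = 36.43°; offset = 11.1·tan 36.43° = 8.193 m.
Σ offsets = 13.059 m.

13.1 m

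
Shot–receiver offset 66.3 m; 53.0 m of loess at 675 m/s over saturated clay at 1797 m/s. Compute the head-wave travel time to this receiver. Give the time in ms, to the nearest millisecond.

182 ms

θ_c = arcsin(V₁/V₂) = arcsin(675/1797) = 22.06°, cos θ_c = 0.9268.
Intercept time tᵢ = 2h cos θ_c / V₁ = 2·53.0·0.9268/675 = 0.14554 s.
t = x/V₂ + tᵢ = 66.3/1797 + 0.14554 = 0.18243 s.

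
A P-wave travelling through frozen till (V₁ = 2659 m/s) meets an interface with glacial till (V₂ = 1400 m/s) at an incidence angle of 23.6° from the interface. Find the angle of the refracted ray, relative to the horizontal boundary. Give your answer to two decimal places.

Angle from the normal: 90° − 23.6° = 66.4°.
Snell's law: sin θ₂ = (V₂/V₁)·sin θ₁ = (1400/2659)·sin 66.4° = 0.4825.
θ₂ = arcsin 0.4825 = 28.85° from the normal.
From the interface: 90° − 28.85° = 61.15°.

61.15°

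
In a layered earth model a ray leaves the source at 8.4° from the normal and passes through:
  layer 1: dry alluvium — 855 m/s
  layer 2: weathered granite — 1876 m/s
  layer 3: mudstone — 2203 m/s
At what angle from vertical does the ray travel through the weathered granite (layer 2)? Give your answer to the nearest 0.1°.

18.7°

Snell's law across each interface conserves sin θ / V, so sin θ_2 = V_2·sin θ₁/V₁.
sin θ_2 = 1876 × sin 8.4° / 855 = 0.3205.
θ_2 = arcsin 0.3205 = 18.69°.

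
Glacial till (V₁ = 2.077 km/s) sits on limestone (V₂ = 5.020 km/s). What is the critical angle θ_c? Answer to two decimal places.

At critical incidence the refracted ray runs along the interface (θ₂ = 90°), so sin θ_c = V₁/V₂.
θ_c = arcsin(2.077/5.020) = arcsin 0.4137 = 24.44°.

24.44°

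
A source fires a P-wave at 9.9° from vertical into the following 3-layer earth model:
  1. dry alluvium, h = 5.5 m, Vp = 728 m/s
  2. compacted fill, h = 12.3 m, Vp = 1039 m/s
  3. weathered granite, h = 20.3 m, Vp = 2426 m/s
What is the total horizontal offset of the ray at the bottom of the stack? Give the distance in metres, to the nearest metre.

p = sin θ₁/V₁ = sin 9.9°/728 = 2.3617e-04 s/m is conserved through the stack.
Layer 1: θ = 9.90°; offset = 5.5·tan 9.90° = 0.960 m.
Layer 2: sin θ = p·1039 = 0.2454 → θ = 14.20°; offset = 12.3·tan 14.20° = 3.113 m.
Layer 3: sin θ = p·2426 = 0.5729 → θ = 34.96°; offset = 20.3·tan 34.96° = 14.191 m.
Σ offsets = 18.264 m.

18 m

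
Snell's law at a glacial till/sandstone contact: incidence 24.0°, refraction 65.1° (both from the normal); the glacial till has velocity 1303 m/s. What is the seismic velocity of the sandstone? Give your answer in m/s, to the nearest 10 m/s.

2910 m/s

Snell's law: sin 24.0°/V₁ = sin 65.1°/V₂.
V₂ = V₁·sin 65.1°/sin 24.0° = 1303 × 2.2301 = 2905.76 m/s.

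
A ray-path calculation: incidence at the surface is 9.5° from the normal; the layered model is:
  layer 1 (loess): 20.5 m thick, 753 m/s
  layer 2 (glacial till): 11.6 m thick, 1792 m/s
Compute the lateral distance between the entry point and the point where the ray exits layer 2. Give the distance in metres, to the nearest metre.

8 m

Apply Snell's law at each interface; in layer i the horizontal offset is hᵢ·tan θᵢ.
Layer 1: θ = 9.50°; offset = 20.5·tan 9.50° = 3.431 m.
Layer 2: sin θ = 1792·sin 9.5°/753 = 0.3928, θ = 23.13°; offset = 11.6·tan 23.13° = 4.954 m.
Total horizontal offset = 8.385 m.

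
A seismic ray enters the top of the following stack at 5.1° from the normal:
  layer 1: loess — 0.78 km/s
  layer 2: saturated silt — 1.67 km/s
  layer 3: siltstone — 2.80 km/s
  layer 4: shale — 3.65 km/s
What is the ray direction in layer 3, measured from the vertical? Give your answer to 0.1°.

Snell's law across each interface conserves sin θ / V, so sin θ_3 = V_3·sin θ₁/V₁.
sin θ_3 = 2.80 × sin 5.1° / 0.78 = 0.3191.
θ_3 = 18.61° from the vertical.

18.6°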